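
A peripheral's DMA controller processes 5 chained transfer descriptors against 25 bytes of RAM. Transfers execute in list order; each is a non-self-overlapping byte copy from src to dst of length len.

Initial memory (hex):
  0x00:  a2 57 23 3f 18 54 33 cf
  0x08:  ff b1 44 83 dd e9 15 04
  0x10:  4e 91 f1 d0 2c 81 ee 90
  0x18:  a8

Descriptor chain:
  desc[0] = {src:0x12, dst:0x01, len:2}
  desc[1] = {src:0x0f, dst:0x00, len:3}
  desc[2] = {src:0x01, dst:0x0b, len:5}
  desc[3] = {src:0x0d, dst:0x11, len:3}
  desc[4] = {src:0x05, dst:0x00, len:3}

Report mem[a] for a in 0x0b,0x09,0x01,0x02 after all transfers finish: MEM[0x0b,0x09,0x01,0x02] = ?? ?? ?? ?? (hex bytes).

MEM[0x0b,0x09,0x01,0x02] = 4e b1 33 cf

#0 dst[0x01+2] := {0xf1,0xd0}
#1 dst[0x00+3] := {0x04,0x4e,0x91}
#2 dst[0x0b+5] := {0x4e,0x91,0x3f,0x18,0x54}
#3 dst[0x11+3] := {0x3f,0x18,0x54}
#4 dst[0x00+3] := {0x54,0x33,0xcf}
query mem[0x0b]=0x4e, mem[0x09]=0xb1, mem[0x01]=0x33, mem[0x02]=0xcf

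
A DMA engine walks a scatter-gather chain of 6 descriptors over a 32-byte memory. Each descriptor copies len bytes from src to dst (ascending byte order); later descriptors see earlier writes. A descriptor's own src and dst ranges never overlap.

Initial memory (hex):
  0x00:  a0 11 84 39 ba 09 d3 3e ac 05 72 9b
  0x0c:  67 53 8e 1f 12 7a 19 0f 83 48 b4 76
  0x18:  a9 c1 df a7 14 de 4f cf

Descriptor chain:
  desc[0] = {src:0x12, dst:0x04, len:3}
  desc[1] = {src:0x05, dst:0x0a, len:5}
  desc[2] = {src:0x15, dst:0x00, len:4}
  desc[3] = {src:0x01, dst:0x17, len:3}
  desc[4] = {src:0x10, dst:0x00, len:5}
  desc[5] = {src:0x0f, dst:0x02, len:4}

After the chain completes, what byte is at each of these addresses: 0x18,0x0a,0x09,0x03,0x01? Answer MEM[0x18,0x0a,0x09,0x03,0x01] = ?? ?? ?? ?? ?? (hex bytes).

[0] 0x12->0x04 len=3 : 19 0f 83
[1] 0x05->0x0a len=5 : 0f 83 3e ac 05
[2] 0x15->0x00 len=4 : 48 b4 76 a9
[3] 0x01->0x17 len=3 : b4 76 a9
[4] 0x10->0x00 len=5 : 12 7a 19 0f 83
[5] 0x0f->0x02 len=4 : 1f 12 7a 19
query mem[0x18]=0x76, mem[0x0a]=0x0f, mem[0x09]=0x05, mem[0x03]=0x12, mem[0x01]=0x7a

MEM[0x18,0x0a,0x09,0x03,0x01] = 76 0f 05 12 7a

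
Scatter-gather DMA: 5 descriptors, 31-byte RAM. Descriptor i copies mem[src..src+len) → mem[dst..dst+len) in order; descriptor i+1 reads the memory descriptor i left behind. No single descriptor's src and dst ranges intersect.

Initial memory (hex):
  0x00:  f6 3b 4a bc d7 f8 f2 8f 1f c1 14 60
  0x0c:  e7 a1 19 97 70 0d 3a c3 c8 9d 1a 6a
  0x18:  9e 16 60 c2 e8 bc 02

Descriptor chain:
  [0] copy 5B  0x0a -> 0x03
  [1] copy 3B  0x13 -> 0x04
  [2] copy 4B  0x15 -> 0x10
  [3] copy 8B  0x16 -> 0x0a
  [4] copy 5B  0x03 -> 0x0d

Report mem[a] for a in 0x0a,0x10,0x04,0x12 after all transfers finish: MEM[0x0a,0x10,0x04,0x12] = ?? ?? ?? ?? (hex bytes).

[0] 0x0a->0x03 len=5 : 14 60 e7 a1 19
[1] 0x13->0x04 len=3 : c3 c8 9d
[2] 0x15->0x10 len=4 : 9d 1a 6a 9e
[3] 0x16->0x0a len=8 : 1a 6a 9e 16 60 c2 e8 bc
[4] 0x03->0x0d len=5 : 14 c3 c8 9d 19
query mem[0x0a]=0x1a, mem[0x10]=0x9d, mem[0x04]=0xc3, mem[0x12]=0x6a

MEM[0x0a,0x10,0x04,0x12] = 1a 9d c3 6a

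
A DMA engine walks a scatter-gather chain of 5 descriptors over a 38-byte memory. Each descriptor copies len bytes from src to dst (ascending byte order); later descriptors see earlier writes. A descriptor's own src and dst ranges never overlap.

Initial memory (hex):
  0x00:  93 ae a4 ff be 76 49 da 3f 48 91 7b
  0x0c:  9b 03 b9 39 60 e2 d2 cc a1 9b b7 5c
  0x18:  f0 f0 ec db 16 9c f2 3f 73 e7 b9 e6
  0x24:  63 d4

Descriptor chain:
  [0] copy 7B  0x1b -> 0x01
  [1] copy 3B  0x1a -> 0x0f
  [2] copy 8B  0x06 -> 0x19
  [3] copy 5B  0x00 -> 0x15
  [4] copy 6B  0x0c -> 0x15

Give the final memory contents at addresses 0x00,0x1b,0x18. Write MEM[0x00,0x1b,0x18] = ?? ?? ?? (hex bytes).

MEM[0x00,0x1b,0x18] = 93 3f ec

[0] 0x1b->0x01 len=7 : db 16 9c f2 3f 73 e7
[1] 0x1a->0x0f len=3 : ec db 16
[2] 0x06->0x19 len=8 : 73 e7 3f 48 91 7b 9b 03
[3] 0x00->0x15 len=5 : 93 db 16 9c f2
[4] 0x0c->0x15 len=6 : 9b 03 b9 ec db 16
query mem[0x00]=0x93, mem[0x1b]=0x3f, mem[0x18]=0xec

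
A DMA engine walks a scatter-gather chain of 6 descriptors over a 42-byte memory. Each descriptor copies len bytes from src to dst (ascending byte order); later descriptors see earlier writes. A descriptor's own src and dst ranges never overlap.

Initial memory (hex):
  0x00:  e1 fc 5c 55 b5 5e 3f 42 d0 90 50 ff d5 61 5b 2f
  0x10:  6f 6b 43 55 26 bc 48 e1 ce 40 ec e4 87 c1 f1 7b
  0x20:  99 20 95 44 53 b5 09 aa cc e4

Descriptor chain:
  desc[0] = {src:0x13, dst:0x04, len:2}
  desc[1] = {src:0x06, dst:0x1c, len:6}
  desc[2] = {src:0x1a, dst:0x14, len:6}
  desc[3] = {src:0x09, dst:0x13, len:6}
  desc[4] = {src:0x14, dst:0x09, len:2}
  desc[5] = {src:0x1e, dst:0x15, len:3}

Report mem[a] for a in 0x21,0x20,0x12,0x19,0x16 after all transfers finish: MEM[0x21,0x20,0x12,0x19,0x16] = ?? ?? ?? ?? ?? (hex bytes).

MEM[0x21,0x20,0x12,0x19,0x16] = ff 50 43 90 90

#0 dst[0x04+2] := {0x55,0x26}
#1 dst[0x1c+6] := {0x3f,0x42,0xd0,0x90,0x50,0xff}
#2 dst[0x14+6] := {0xec,0xe4,0x3f,0x42,0xd0,0x90}
#3 dst[0x13+6] := {0x90,0x50,0xff,0xd5,0x61,0x5b}
#4 dst[0x09+2] := {0x50,0xff}
#5 dst[0x15+3] := {0xd0,0x90,0x50}
query mem[0x21]=0xff, mem[0x20]=0x50, mem[0x12]=0x43, mem[0x19]=0x90, mem[0x16]=0x90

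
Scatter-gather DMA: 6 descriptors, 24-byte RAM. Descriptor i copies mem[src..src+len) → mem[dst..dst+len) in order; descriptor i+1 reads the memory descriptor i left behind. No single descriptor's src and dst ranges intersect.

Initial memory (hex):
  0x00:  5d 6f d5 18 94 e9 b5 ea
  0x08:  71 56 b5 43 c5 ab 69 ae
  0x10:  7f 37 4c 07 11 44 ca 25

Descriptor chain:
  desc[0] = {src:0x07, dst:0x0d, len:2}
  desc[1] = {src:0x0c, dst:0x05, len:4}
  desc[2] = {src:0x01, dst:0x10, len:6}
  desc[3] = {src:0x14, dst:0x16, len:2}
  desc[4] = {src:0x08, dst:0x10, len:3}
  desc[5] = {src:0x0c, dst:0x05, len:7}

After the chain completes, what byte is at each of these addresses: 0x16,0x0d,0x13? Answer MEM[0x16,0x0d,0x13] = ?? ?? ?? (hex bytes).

MEM[0x16,0x0d,0x13] = c5 ea 94

#0 dst[0x0d+2] := {0xea,0x71}
#1 dst[0x05+4] := {0xc5,0xea,0x71,0xae}
#2 dst[0x10+6] := {0x6f,0xd5,0x18,0x94,0xc5,0xea}
#3 dst[0x16+2] := {0xc5,0xea}
#4 dst[0x10+3] := {0xae,0x56,0xb5}
#5 dst[0x05+7] := {0xc5,0xea,0x71,0xae,0xae,0x56,0xb5}
query mem[0x16]=0xc5, mem[0x0d]=0xea, mem[0x13]=0x94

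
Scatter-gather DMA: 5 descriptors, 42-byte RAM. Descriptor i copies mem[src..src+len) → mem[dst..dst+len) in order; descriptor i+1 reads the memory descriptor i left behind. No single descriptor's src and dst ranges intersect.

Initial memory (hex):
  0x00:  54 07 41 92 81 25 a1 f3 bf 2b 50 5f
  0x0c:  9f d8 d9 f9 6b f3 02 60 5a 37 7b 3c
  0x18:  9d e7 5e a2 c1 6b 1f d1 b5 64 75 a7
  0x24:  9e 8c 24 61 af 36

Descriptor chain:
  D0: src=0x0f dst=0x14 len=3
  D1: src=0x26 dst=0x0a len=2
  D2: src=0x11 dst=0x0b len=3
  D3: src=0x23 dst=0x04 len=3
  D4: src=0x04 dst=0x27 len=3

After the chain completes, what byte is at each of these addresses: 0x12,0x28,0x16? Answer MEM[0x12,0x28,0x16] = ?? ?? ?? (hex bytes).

MEM[0x12,0x28,0x16] = 02 9e f3

D0: mem[0x14..0x16] <- [f9 6b f3]
D1: mem[0x0a..0x0b] <- [24 61]
D2: mem[0x0b..0x0d] <- [f3 02 60]
D3: mem[0x04..0x06] <- [a7 9e 8c]
D4: mem[0x27..0x29] <- [a7 9e 8c]
query mem[0x12]=0x02, mem[0x28]=0x9e, mem[0x16]=0xf3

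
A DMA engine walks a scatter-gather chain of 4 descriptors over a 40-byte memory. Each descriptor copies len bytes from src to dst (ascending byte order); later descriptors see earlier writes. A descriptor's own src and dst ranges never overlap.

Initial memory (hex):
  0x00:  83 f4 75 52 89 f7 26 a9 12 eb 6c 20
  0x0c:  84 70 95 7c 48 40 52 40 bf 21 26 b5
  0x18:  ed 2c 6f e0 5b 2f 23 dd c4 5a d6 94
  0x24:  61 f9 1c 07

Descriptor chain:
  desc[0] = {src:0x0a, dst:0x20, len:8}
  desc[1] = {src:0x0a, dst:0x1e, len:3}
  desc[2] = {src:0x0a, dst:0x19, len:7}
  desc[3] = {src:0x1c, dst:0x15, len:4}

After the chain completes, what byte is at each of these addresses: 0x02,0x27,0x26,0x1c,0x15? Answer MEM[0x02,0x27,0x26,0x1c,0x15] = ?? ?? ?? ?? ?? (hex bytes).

D0: mem[0x20..0x27] <- [6c 20 84 70 95 7c 48 40]
D1: mem[0x1e..0x20] <- [6c 20 84]
D2: mem[0x19..0x1f] <- [6c 20 84 70 95 7c 48]
D3: mem[0x15..0x18] <- [70 95 7c 48]
query mem[0x02]=0x75, mem[0x27]=0x40, mem[0x26]=0x48, mem[0x1c]=0x70, mem[0x15]=0x70

MEM[0x02,0x27,0x26,0x1c,0x15] = 75 40 48 70 70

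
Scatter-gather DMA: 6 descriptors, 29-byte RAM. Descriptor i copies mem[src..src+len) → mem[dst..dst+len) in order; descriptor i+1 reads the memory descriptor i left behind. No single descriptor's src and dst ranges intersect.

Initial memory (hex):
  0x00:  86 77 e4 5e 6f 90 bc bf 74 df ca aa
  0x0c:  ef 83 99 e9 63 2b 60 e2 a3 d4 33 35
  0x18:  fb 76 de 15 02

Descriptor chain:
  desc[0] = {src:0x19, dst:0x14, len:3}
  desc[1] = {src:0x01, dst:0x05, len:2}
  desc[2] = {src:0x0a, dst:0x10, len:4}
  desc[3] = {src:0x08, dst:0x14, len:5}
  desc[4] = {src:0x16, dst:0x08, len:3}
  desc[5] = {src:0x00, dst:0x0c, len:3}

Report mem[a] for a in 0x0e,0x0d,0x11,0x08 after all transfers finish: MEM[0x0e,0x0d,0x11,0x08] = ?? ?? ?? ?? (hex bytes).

  after D0: wrote 3B at 0x14 = 76de15
  after D1: wrote 2B at 0x05 = 77e4
  after D2: wrote 4B at 0x10 = caaaef83
  after D3: wrote 5B at 0x14 = 74dfcaaaef
  after D4: wrote 3B at 0x08 = caaaef
  after D5: wrote 3B at 0x0c = 8677e4
query mem[0x0e]=0xe4, mem[0x0d]=0x77, mem[0x11]=0xaa, mem[0x08]=0xca

MEM[0x0e,0x0d,0x11,0x08] = e4 77 aa ca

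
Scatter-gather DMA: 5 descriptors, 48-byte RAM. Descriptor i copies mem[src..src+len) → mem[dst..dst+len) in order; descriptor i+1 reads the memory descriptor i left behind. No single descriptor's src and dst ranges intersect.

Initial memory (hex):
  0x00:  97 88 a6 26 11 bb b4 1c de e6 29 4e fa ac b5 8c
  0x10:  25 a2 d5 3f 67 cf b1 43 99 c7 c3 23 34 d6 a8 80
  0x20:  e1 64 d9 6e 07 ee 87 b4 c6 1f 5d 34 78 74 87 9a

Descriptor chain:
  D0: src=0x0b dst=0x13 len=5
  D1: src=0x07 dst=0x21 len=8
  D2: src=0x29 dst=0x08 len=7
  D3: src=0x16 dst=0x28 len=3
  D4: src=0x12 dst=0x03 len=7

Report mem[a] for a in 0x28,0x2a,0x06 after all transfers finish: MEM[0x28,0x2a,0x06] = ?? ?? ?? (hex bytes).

[0] 0x0b->0x13 len=5 : 4e fa ac b5 8c
[1] 0x07->0x21 len=8 : 1c de e6 29 4e fa ac b5
[2] 0x29->0x08 len=7 : 1f 5d 34 78 74 87 9a
[3] 0x16->0x28 len=3 : b5 8c 99
[4] 0x12->0x03 len=7 : d5 4e fa ac b5 8c 99
query mem[0x28]=0xb5, mem[0x2a]=0x99, mem[0x06]=0xac

MEM[0x28,0x2a,0x06] = b5 99 ac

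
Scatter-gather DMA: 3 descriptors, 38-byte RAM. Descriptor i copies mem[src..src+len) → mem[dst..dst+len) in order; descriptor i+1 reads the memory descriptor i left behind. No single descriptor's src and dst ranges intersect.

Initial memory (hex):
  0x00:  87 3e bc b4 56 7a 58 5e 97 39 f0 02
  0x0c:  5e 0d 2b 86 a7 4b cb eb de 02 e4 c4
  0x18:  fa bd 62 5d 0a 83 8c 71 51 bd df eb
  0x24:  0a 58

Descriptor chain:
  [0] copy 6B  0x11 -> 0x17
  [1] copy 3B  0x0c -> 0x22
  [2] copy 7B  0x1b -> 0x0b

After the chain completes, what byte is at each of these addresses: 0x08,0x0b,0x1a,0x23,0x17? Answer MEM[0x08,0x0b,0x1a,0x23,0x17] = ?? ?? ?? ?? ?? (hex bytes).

  after D0: wrote 6B at 0x17 = 4bcbebde02e4
  after D1: wrote 3B at 0x22 = 5e0d2b
  after D2: wrote 7B at 0x0b = 02e4838c7151bd
query mem[0x08]=0x97, mem[0x0b]=0x02, mem[0x1a]=0xde, mem[0x23]=0x0d, mem[0x17]=0x4b

MEM[0x08,0x0b,0x1a,0x23,0x17] = 97 02 de 0d 4b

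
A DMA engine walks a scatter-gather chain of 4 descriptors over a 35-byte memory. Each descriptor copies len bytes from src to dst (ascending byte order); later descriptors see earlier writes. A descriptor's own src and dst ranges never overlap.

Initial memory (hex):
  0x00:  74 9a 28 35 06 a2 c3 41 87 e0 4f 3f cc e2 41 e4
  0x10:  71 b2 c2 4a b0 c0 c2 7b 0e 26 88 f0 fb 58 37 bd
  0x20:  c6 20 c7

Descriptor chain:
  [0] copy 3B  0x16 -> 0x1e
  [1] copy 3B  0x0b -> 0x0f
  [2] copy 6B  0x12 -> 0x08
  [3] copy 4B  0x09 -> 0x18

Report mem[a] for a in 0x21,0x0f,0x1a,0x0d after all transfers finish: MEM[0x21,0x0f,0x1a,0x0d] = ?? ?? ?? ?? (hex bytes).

MEM[0x21,0x0f,0x1a,0x0d] = 20 3f c0 7b

[0] 0x16->0x1e len=3 : c2 7b 0e
[1] 0x0b->0x0f len=3 : 3f cc e2
[2] 0x12->0x08 len=6 : c2 4a b0 c0 c2 7b
[3] 0x09->0x18 len=4 : 4a b0 c0 c2
query mem[0x21]=0x20, mem[0x0f]=0x3f, mem[0x1a]=0xc0, mem[0x0d]=0x7b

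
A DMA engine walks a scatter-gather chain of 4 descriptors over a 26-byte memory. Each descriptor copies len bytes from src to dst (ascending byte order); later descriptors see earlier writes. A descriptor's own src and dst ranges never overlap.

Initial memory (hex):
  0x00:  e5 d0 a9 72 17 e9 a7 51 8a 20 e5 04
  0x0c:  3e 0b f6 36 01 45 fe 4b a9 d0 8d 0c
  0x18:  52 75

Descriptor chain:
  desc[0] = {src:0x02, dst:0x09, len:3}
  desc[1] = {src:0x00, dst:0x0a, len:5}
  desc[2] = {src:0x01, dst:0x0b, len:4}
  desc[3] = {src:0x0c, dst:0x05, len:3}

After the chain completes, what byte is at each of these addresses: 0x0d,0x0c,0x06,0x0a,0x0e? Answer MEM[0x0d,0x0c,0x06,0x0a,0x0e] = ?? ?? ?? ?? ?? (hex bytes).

MEM[0x0d,0x0c,0x06,0x0a,0x0e] = 72 a9 72 e5 17

[0] 0x02->0x09 len=3 : a9 72 17
[1] 0x00->0x0a len=5 : e5 d0 a9 72 17
[2] 0x01->0x0b len=4 : d0 a9 72 17
[3] 0x0c->0x05 len=3 : a9 72 17
query mem[0x0d]=0x72, mem[0x0c]=0xa9, mem[0x06]=0x72, mem[0x0a]=0xe5, mem[0x0e]=0x17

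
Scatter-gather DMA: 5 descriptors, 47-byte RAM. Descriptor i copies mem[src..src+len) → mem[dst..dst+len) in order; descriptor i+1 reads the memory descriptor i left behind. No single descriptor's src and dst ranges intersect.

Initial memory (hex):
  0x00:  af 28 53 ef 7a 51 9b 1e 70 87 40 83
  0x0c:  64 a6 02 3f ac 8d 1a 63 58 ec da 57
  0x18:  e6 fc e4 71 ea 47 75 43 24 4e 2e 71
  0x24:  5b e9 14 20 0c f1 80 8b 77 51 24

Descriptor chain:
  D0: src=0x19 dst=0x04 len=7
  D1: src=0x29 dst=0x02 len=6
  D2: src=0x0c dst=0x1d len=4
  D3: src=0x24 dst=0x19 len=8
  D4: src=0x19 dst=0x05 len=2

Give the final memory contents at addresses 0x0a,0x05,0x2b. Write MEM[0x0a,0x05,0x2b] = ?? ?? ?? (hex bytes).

MEM[0x0a,0x05,0x2b] = 43 5b 8b

#0 dst[0x04+7] := {0xfc,0xe4,0x71,0xea,0x47,0x75,0x43}
#1 dst[0x02+6] := {0xf1,0x80,0x8b,0x77,0x51,0x24}
#2 dst[0x1d+4] := {0x64,0xa6,0x02,0x3f}
#3 dst[0x19+8] := {0x5b,0xe9,0x14,0x20,0x0c,0xf1,0x80,0x8b}
#4 dst[0x05+2] := {0x5b,0xe9}
query mem[0x0a]=0x43, mem[0x05]=0x5b, mem[0x2b]=0x8b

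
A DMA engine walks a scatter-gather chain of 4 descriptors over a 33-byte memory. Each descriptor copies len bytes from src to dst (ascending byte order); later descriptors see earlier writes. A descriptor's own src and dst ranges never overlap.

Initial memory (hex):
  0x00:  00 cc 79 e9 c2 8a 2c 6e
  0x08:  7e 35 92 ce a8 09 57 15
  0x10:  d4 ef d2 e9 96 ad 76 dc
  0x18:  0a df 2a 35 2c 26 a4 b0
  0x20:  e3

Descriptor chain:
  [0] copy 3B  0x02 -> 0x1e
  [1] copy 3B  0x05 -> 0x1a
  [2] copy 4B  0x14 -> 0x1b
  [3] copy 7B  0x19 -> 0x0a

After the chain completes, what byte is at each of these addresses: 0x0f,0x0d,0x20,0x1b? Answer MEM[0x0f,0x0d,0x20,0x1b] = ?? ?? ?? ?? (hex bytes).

MEM[0x0f,0x0d,0x20,0x1b] = dc ad c2 96

[0] 0x02->0x1e len=3 : 79 e9 c2
[1] 0x05->0x1a len=3 : 8a 2c 6e
[2] 0x14->0x1b len=4 : 96 ad 76 dc
[3] 0x19->0x0a len=7 : df 8a 96 ad 76 dc e9
query mem[0x0f]=0xdc, mem[0x0d]=0xad, mem[0x20]=0xc2, mem[0x1b]=0x96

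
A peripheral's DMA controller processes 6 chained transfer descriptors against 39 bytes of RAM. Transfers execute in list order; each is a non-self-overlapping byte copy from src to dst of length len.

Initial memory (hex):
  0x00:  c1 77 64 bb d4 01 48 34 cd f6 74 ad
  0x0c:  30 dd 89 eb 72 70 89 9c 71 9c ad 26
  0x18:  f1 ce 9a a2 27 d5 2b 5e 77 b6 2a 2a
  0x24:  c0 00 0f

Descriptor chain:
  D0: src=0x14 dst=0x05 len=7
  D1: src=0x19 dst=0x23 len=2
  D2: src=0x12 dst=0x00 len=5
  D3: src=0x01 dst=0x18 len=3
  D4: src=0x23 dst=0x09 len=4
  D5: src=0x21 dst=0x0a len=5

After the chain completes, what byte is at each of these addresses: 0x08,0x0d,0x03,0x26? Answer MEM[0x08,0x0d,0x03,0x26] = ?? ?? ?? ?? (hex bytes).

MEM[0x08,0x0d,0x03,0x26] = 26 9a 9c 0f

#0 dst[0x05+7] := {0x71,0x9c,0xad,0x26,0xf1,0xce,0x9a}
#1 dst[0x23+2] := {0xce,0x9a}
#2 dst[0x00+5] := {0x89,0x9c,0x71,0x9c,0xad}
#3 dst[0x18+3] := {0x9c,0x71,0x9c}
#4 dst[0x09+4] := {0xce,0x9a,0x00,0x0f}
#5 dst[0x0a+5] := {0xb6,0x2a,0xce,0x9a,0x00}
query mem[0x08]=0x26, mem[0x0d]=0x9a, mem[0x03]=0x9c, mem[0x26]=0x0f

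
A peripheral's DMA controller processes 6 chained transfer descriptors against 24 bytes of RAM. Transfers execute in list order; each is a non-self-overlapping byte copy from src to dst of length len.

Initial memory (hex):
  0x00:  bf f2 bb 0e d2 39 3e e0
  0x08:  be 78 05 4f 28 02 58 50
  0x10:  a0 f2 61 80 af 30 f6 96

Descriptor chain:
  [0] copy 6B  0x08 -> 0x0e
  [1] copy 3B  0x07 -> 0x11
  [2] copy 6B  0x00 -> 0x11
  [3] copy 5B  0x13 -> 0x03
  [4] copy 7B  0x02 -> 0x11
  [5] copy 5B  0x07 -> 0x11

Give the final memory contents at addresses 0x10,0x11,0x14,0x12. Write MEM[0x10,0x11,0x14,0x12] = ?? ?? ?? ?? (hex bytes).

MEM[0x10,0x11,0x14,0x12] = 05 96 05 be

D0: mem[0x0e..0x13] <- [be 78 05 4f 28 02]
D1: mem[0x11..0x13] <- [e0 be 78]
D2: mem[0x11..0x16] <- [bf f2 bb 0e d2 39]
D3: mem[0x03..0x07] <- [bb 0e d2 39 96]
D4: mem[0x11..0x17] <- [bb bb 0e d2 39 96 be]
D5: mem[0x11..0x15] <- [96 be 78 05 4f]
query mem[0x10]=0x05, mem[0x11]=0x96, mem[0x14]=0x05, mem[0x12]=0xbe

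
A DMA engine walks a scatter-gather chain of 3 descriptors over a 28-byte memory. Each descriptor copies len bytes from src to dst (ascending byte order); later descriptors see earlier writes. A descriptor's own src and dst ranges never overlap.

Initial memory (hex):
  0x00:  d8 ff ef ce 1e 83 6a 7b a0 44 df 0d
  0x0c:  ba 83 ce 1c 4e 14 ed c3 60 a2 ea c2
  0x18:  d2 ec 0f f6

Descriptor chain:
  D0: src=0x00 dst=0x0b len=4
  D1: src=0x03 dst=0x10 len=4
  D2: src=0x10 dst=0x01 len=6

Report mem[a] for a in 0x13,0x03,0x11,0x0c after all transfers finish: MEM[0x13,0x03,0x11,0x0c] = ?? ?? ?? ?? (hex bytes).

MEM[0x13,0x03,0x11,0x0c] = 6a 83 1e ff

[0] 0x00->0x0b len=4 : d8 ff ef ce
[1] 0x03->0x10 len=4 : ce 1e 83 6a
[2] 0x10->0x01 len=6 : ce 1e 83 6a 60 a2
query mem[0x13]=0x6a, mem[0x03]=0x83, mem[0x11]=0x1e, mem[0x0c]=0xff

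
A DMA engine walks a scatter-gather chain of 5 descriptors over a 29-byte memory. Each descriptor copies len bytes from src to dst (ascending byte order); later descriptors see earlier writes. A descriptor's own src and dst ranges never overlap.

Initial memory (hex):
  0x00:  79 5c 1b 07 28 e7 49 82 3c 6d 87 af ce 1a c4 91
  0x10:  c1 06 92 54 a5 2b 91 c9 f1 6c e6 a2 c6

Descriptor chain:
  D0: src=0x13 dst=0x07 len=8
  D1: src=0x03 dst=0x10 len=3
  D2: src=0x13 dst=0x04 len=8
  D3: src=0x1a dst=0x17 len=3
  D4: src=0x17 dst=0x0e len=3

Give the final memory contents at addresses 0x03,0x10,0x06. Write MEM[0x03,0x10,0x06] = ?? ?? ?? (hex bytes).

[0] 0x13->0x07 len=8 : 54 a5 2b 91 c9 f1 6c e6
[1] 0x03->0x10 len=3 : 07 28 e7
[2] 0x13->0x04 len=8 : 54 a5 2b 91 c9 f1 6c e6
[3] 0x1a->0x17 len=3 : e6 a2 c6
[4] 0x17->0x0e len=3 : e6 a2 c6
query mem[0x03]=0x07, mem[0x10]=0xc6, mem[0x06]=0x2b

MEM[0x03,0x10,0x06] = 07 c6 2b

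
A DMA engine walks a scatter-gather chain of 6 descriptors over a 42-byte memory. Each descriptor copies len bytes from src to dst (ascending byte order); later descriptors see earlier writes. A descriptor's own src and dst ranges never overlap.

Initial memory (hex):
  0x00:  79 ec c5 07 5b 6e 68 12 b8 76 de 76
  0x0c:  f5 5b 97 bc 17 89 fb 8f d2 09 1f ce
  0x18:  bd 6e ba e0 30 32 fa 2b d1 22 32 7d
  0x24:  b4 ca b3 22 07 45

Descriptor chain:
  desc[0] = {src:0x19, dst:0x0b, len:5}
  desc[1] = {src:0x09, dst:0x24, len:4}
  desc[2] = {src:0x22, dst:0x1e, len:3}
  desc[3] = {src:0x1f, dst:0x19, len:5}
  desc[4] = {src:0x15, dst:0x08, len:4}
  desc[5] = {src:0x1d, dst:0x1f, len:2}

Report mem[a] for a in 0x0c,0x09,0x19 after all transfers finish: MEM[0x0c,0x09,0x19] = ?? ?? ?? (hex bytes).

MEM[0x0c,0x09,0x19] = ba 1f 7d

D0: mem[0x0b..0x0f] <- [6e ba e0 30 32]
D1: mem[0x24..0x27] <- [76 de 6e ba]
D2: mem[0x1e..0x20] <- [32 7d 76]
D3: mem[0x19..0x1d] <- [7d 76 22 32 7d]
D4: mem[0x08..0x0b] <- [09 1f ce bd]
D5: mem[0x1f..0x20] <- [7d 32]
query mem[0x0c]=0xba, mem[0x09]=0x1f, mem[0x19]=0x7d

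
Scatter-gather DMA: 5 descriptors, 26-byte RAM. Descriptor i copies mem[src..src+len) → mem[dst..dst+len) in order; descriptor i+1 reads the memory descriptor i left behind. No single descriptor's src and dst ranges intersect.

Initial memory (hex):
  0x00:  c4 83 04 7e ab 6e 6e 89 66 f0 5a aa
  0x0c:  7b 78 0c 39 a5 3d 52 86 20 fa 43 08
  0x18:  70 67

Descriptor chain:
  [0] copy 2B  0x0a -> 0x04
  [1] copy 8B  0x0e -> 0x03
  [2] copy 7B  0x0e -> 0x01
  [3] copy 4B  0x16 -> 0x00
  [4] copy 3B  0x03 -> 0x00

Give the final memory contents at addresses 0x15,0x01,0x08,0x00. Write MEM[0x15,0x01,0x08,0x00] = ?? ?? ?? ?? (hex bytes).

D0: mem[0x04..0x05] <- [5a aa]
D1: mem[0x03..0x0a] <- [0c 39 a5 3d 52 86 20 fa]
D2: mem[0x01..0x07] <- [0c 39 a5 3d 52 86 20]
D3: mem[0x00..0x03] <- [43 08 70 67]
D4: mem[0x00..0x02] <- [67 3d 52]
query mem[0x15]=0xfa, mem[0x01]=0x3d, mem[0x08]=0x86, mem[0x00]=0x67

MEM[0x15,0x01,0x08,0x00] = fa 3d 86 67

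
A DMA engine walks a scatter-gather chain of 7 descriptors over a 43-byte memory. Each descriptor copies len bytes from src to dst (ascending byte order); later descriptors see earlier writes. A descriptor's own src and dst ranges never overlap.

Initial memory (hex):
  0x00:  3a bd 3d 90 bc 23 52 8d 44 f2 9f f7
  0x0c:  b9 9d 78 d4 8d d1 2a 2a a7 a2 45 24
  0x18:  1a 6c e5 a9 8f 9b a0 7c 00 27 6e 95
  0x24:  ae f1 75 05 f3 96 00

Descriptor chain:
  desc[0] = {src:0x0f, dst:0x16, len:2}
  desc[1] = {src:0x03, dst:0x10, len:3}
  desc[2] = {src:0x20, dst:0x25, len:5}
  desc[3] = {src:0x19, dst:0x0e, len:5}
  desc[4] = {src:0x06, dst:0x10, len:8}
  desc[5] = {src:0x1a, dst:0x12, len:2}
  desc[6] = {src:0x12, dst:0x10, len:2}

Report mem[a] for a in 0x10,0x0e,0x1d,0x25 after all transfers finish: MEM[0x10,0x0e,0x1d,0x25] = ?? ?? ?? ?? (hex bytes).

[0] 0x0f->0x16 len=2 : d4 8d
[1] 0x03->0x10 len=3 : 90 bc 23
[2] 0x20->0x25 len=5 : 00 27 6e 95 ae
[3] 0x19->0x0e len=5 : 6c e5 a9 8f 9b
[4] 0x06->0x10 len=8 : 52 8d 44 f2 9f f7 b9 9d
[5] 0x1a->0x12 len=2 : e5 a9
[6] 0x12->0x10 len=2 : e5 a9
query mem[0x10]=0xe5, mem[0x0e]=0x6c, mem[0x1d]=0x9b, mem[0x25]=0x00

MEM[0x10,0x0e,0x1d,0x25] = e5 6c 9b 00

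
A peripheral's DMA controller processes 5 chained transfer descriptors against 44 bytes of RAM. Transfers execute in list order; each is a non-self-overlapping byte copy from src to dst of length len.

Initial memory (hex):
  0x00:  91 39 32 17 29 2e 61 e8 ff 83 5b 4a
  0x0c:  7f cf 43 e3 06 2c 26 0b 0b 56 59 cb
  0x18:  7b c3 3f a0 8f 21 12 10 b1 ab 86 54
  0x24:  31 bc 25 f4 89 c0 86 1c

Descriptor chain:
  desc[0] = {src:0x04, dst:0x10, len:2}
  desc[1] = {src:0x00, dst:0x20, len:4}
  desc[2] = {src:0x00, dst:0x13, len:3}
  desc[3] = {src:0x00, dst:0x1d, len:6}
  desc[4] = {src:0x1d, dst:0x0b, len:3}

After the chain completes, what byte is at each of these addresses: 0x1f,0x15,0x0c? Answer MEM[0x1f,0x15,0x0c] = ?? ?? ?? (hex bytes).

D0: mem[0x10..0x11] <- [29 2e]
D1: mem[0x20..0x23] <- [91 39 32 17]
D2: mem[0x13..0x15] <- [91 39 32]
D3: mem[0x1d..0x22] <- [91 39 32 17 29 2e]
D4: mem[0x0b..0x0d] <- [91 39 32]
query mem[0x1f]=0x32, mem[0x15]=0x32, mem[0x0c]=0x39

MEM[0x1f,0x15,0x0c] = 32 32 39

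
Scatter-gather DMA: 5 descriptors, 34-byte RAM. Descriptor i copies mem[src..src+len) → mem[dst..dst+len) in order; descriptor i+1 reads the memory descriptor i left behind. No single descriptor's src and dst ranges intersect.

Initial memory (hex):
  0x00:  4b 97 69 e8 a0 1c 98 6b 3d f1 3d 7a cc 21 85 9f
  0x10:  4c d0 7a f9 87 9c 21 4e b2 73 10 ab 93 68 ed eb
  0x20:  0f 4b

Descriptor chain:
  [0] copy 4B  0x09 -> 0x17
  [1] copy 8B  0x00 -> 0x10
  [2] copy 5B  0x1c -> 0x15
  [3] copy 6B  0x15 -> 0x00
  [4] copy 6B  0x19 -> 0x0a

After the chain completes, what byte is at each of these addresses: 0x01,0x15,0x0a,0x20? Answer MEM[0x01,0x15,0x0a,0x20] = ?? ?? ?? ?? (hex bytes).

MEM[0x01,0x15,0x0a,0x20] = 68 93 0f 0f

[0] 0x09->0x17 len=4 : f1 3d 7a cc
[1] 0x00->0x10 len=8 : 4b 97 69 e8 a0 1c 98 6b
[2] 0x1c->0x15 len=5 : 93 68 ed eb 0f
[3] 0x15->0x00 len=6 : 93 68 ed eb 0f cc
[4] 0x19->0x0a len=6 : 0f cc ab 93 68 ed
query mem[0x01]=0x68, mem[0x15]=0x93, mem[0x0a]=0x0f, mem[0x20]=0x0f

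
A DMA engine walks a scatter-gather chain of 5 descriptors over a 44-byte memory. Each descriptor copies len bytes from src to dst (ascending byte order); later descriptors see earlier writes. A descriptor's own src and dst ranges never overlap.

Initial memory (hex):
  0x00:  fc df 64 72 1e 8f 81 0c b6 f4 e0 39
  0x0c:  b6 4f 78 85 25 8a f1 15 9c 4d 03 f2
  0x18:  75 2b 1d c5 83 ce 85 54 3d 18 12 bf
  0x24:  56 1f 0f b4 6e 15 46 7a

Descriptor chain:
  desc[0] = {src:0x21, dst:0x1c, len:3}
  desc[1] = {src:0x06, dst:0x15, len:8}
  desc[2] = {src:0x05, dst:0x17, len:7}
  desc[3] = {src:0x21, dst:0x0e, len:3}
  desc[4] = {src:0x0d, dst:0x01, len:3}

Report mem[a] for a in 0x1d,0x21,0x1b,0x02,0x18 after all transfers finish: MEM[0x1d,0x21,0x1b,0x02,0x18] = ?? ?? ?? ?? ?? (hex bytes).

MEM[0x1d,0x21,0x1b,0x02,0x18] = 39 18 f4 18 81

[0] 0x21->0x1c len=3 : 18 12 bf
[1] 0x06->0x15 len=8 : 81 0c b6 f4 e0 39 b6 4f
[2] 0x05->0x17 len=7 : 8f 81 0c b6 f4 e0 39
[3] 0x21->0x0e len=3 : 18 12 bf
[4] 0x0d->0x01 len=3 : 4f 18 12
query mem[0x1d]=0x39, mem[0x21]=0x18, mem[0x1b]=0xf4, mem[0x02]=0x18, mem[0x18]=0x81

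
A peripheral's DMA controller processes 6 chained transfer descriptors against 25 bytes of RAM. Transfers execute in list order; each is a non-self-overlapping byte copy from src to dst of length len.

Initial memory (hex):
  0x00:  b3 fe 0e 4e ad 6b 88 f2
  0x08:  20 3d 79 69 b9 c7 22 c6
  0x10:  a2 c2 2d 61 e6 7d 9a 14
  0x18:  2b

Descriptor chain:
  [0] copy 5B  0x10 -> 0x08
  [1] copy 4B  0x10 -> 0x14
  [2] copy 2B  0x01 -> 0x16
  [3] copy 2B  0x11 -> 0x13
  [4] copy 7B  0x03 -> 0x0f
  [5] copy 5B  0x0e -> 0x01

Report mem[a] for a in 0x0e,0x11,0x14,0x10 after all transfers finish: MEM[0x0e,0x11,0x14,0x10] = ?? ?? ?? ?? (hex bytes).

D0: mem[0x08..0x0c] <- [a2 c2 2d 61 e6]
D1: mem[0x14..0x17] <- [a2 c2 2d 61]
D2: mem[0x16..0x17] <- [fe 0e]
D3: mem[0x13..0x14] <- [c2 2d]
D4: mem[0x0f..0x15] <- [4e ad 6b 88 f2 a2 c2]
D5: mem[0x01..0x05] <- [22 4e ad 6b 88]
query mem[0x0e]=0x22, mem[0x11]=0x6b, mem[0x14]=0xa2, mem[0x10]=0xad

MEM[0x0e,0x11,0x14,0x10] = 22 6b a2 ad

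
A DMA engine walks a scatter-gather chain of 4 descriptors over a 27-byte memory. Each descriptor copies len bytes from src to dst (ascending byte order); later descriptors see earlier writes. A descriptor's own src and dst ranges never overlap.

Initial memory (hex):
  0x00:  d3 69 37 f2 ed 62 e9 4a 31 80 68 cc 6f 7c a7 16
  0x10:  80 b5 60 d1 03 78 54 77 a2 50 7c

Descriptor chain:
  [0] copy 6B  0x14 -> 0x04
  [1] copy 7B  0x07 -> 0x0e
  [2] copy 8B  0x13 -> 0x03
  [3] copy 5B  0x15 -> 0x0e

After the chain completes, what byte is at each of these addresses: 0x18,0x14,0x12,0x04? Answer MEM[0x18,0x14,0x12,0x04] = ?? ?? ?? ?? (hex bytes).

MEM[0x18,0x14,0x12,0x04] = a2 7c 50 7c

D0: mem[0x04..0x09] <- [03 78 54 77 a2 50]
D1: mem[0x0e..0x14] <- [77 a2 50 68 cc 6f 7c]
D2: mem[0x03..0x0a] <- [6f 7c 78 54 77 a2 50 7c]
D3: mem[0x0e..0x12] <- [78 54 77 a2 50]
query mem[0x18]=0xa2, mem[0x14]=0x7c, mem[0x12]=0x50, mem[0x04]=0x7c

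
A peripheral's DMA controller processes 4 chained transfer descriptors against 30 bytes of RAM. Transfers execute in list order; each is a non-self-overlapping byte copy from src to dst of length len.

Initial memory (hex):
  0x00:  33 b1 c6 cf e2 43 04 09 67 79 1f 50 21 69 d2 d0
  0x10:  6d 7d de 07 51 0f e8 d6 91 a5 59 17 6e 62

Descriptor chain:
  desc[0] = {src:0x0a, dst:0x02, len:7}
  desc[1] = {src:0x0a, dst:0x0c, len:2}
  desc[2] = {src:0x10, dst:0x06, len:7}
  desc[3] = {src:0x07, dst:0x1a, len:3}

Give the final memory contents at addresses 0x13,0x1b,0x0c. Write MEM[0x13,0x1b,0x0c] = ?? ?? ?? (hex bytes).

MEM[0x13,0x1b,0x0c] = 07 de e8

D0: mem[0x02..0x08] <- [1f 50 21 69 d2 d0 6d]
D1: mem[0x0c..0x0d] <- [1f 50]
D2: mem[0x06..0x0c] <- [6d 7d de 07 51 0f e8]
D3: mem[0x1a..0x1c] <- [7d de 07]
query mem[0x13]=0x07, mem[0x1b]=0xde, mem[0x0c]=0xe8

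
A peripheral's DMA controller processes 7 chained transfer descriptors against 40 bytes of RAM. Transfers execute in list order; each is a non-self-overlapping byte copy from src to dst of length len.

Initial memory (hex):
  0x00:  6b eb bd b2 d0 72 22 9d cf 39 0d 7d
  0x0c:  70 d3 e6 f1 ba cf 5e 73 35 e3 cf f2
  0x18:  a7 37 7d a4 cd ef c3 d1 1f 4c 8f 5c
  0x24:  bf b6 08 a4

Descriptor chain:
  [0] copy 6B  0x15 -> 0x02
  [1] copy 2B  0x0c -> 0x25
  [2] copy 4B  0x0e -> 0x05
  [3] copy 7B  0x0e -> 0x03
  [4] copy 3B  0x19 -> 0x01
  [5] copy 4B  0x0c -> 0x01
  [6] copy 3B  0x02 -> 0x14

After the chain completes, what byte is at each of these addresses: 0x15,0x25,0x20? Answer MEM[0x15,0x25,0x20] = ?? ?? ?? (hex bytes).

MEM[0x15,0x25,0x20] = e6 70 1f

#0 dst[0x02+6] := {0xe3,0xcf,0xf2,0xa7,0x37,0x7d}
#1 dst[0x25+2] := {0x70,0xd3}
#2 dst[0x05+4] := {0xe6,0xf1,0xba,0xcf}
#3 dst[0x03+7] := {0xe6,0xf1,0xba,0xcf,0x5e,0x73,0x35}
#4 dst[0x01+3] := {0x37,0x7d,0xa4}
#5 dst[0x01+4] := {0x70,0xd3,0xe6,0xf1}
#6 dst[0x14+3] := {0xd3,0xe6,0xf1}
query mem[0x15]=0xe6, mem[0x25]=0x70, mem[0x20]=0x1f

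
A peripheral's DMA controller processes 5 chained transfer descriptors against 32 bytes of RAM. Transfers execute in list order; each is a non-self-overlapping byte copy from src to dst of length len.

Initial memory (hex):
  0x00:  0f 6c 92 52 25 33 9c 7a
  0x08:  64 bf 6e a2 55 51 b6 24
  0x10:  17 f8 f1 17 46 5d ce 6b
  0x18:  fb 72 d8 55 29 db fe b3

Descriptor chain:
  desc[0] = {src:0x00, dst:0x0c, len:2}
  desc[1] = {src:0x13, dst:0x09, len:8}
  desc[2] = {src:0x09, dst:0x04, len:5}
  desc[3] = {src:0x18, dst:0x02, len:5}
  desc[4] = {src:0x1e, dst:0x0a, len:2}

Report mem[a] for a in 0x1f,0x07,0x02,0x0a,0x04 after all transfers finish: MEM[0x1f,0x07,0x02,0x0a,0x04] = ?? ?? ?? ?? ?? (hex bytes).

#0 dst[0x0c+2] := {0x0f,0x6c}
#1 dst[0x09+8] := {0x17,0x46,0x5d,0xce,0x6b,0xfb,0x72,0xd8}
#2 dst[0x04+5] := {0x17,0x46,0x5d,0xce,0x6b}
#3 dst[0x02+5] := {0xfb,0x72,0xd8,0x55,0x29}
#4 dst[0x0a+2] := {0xfe,0xb3}
query mem[0x1f]=0xb3, mem[0x07]=0xce, mem[0x02]=0xfb, mem[0x0a]=0xfe, mem[0x04]=0xd8

MEM[0x1f,0x07,0x02,0x0a,0x04] = b3 ce fb fe d8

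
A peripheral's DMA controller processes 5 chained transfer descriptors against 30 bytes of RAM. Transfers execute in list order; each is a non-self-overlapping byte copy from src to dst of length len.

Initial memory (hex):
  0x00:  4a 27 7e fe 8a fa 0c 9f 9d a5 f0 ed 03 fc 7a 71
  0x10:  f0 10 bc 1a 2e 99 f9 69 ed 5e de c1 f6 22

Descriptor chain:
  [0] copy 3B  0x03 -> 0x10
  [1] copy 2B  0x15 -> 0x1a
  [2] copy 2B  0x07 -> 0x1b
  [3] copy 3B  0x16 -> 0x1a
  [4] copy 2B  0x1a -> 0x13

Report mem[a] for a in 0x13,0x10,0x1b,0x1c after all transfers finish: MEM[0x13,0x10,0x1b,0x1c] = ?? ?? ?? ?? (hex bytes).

MEM[0x13,0x10,0x1b,0x1c] = f9 fe 69 ed

#0 dst[0x10+3] := {0xfe,0x8a,0xfa}
#1 dst[0x1a+2] := {0x99,0xf9}
#2 dst[0x1b+2] := {0x9f,0x9d}
#3 dst[0x1a+3] := {0xf9,0x69,0xed}
#4 dst[0x13+2] := {0xf9,0x69}
query mem[0x13]=0xf9, mem[0x10]=0xfe, mem[0x1b]=0x69, mem[0x1c]=0xed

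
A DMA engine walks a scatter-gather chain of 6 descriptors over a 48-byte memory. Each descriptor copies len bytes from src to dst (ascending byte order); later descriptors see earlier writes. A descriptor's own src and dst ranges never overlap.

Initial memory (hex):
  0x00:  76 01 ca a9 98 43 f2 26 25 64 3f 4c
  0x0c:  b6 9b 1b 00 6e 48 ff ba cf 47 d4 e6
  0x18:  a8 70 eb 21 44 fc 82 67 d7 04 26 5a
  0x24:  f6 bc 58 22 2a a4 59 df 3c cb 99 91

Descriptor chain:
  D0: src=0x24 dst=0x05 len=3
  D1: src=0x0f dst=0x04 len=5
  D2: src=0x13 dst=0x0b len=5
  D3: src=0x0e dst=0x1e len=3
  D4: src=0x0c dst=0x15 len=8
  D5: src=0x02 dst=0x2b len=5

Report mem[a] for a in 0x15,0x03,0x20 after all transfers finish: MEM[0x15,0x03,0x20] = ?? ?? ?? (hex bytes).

MEM[0x15,0x03,0x20] = cf a9 6e

  after D0: wrote 3B at 0x05 = f6bc58
  after D1: wrote 5B at 0x04 = 006e48ffba
  after D2: wrote 5B at 0x0b = bacf47d4e6
  after D3: wrote 3B at 0x1e = d4e66e
  after D4: wrote 8B at 0x15 = cf47d4e66e48ffba
  after D5: wrote 5B at 0x2b = caa9006e48
query mem[0x15]=0xcf, mem[0x03]=0xa9, mem[0x20]=0x6e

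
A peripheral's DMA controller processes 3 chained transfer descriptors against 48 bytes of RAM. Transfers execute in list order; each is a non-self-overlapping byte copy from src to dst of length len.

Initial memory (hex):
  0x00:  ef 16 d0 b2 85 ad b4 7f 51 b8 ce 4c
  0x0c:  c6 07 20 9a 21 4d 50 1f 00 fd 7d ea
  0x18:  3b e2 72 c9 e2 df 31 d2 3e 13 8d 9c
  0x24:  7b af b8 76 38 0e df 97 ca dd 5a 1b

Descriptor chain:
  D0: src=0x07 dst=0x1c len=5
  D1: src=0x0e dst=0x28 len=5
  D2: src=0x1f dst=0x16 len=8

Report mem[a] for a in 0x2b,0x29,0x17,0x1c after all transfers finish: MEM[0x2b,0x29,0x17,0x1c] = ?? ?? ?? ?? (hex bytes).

D0: mem[0x1c..0x20] <- [7f 51 b8 ce 4c]
D1: mem[0x28..0x2c] <- [20 9a 21 4d 50]
D2: mem[0x16..0x1d] <- [ce 4c 13 8d 9c 7b af b8]
query mem[0x2b]=0x4d, mem[0x29]=0x9a, mem[0x17]=0x4c, mem[0x1c]=0xaf

MEM[0x2b,0x29,0x17,0x1c] = 4d 9a 4c af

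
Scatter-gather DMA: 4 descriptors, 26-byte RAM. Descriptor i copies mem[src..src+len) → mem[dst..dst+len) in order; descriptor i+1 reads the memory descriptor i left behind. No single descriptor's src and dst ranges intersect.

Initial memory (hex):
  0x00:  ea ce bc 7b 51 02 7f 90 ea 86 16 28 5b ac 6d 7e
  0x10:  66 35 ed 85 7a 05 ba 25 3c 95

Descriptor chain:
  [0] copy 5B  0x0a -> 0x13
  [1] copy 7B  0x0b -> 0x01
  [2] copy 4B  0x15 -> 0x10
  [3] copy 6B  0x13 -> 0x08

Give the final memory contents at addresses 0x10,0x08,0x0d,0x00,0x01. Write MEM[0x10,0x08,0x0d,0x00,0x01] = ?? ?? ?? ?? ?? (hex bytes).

[0] 0x0a->0x13 len=5 : 16 28 5b ac 6d
[1] 0x0b->0x01 len=7 : 28 5b ac 6d 7e 66 35
[2] 0x15->0x10 len=4 : 5b ac 6d 3c
[3] 0x13->0x08 len=6 : 3c 28 5b ac 6d 3c
query mem[0x10]=0x5b, mem[0x08]=0x3c, mem[0x0d]=0x3c, mem[0x00]=0xea, mem[0x01]=0x28

MEM[0x10,0x08,0x0d,0x00,0x01] = 5b 3c 3c ea 28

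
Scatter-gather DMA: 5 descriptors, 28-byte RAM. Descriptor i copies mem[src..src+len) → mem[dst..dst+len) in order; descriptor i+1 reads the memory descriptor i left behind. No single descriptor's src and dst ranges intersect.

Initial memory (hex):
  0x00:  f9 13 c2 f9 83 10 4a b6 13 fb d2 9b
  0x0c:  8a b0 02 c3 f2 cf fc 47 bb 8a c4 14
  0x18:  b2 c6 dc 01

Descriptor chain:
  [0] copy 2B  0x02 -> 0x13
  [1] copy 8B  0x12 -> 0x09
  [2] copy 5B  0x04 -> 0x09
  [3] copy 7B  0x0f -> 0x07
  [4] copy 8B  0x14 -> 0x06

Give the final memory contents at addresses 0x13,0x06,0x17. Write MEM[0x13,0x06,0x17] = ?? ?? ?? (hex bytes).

#0 dst[0x13+2] := {0xc2,0xf9}
#1 dst[0x09+8] := {0xfc,0xc2,0xf9,0x8a,0xc4,0x14,0xb2,0xc6}
#2 dst[0x09+5] := {0x83,0x10,0x4a,0xb6,0x13}
#3 dst[0x07+7] := {0xb2,0xc6,0xcf,0xfc,0xc2,0xf9,0x8a}
#4 dst[0x06+8] := {0xf9,0x8a,0xc4,0x14,0xb2,0xc6,0xdc,0x01}
query mem[0x13]=0xc2, mem[0x06]=0xf9, mem[0x17]=0x14

MEM[0x13,0x06,0x17] = c2 f9 14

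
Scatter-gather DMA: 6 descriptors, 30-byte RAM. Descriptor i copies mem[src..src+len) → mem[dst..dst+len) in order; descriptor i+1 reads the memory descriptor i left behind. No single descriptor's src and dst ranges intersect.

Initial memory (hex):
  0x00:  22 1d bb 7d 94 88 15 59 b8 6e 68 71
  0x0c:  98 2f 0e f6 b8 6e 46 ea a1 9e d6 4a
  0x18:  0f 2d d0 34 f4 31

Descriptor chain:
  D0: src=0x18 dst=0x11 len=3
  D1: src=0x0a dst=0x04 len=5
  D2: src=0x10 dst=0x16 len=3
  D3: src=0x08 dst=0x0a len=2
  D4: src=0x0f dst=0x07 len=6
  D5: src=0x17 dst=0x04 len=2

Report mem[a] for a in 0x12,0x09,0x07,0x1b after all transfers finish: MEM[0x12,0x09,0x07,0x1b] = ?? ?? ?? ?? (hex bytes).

MEM[0x12,0x09,0x07,0x1b] = 2d 0f f6 34

  after D0: wrote 3B at 0x11 = 0f2dd0
  after D1: wrote 5B at 0x04 = 6871982f0e
  after D2: wrote 3B at 0x16 = b80f2d
  after D3: wrote 2B at 0x0a = 0e6e
  after D4: wrote 6B at 0x07 = f6b80f2dd0a1
  after D5: wrote 2B at 0x04 = 0f2d
query mem[0x12]=0x2d, mem[0x09]=0x0f, mem[0x07]=0xf6, mem[0x1b]=0x34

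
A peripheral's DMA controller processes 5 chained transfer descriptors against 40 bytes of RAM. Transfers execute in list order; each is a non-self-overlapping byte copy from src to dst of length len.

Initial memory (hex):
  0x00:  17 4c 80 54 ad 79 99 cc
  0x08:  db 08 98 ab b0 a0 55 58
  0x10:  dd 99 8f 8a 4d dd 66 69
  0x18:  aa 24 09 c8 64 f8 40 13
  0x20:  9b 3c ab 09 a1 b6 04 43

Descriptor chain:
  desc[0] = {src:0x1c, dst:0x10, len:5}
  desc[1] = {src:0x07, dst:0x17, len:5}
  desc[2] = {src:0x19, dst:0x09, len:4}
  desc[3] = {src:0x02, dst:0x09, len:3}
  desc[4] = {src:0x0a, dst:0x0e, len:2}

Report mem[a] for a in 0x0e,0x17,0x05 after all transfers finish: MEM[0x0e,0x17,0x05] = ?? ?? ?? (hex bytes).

D0: mem[0x10..0x14] <- [64 f8 40 13 9b]
D1: mem[0x17..0x1b] <- [cc db 08 98 ab]
D2: mem[0x09..0x0c] <- [08 98 ab 64]
D3: mem[0x09..0x0b] <- [80 54 ad]
D4: mem[0x0e..0x0f] <- [54 ad]
query mem[0x0e]=0x54, mem[0x17]=0xcc, mem[0x05]=0x79

MEM[0x0e,0x17,0x05] = 54 cc 79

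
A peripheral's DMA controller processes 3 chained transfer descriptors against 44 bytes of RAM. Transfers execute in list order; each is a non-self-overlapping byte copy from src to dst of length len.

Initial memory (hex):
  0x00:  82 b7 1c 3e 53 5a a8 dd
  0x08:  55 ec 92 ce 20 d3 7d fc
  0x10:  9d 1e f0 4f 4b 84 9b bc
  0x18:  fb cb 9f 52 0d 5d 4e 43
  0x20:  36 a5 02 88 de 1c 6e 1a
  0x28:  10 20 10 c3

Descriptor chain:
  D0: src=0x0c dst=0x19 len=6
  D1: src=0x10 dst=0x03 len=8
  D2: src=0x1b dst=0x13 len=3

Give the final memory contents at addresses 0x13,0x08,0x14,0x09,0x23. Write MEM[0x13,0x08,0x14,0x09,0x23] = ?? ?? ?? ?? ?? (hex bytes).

MEM[0x13,0x08,0x14,0x09,0x23] = 7d 84 fc 9b 88

[0] 0x0c->0x19 len=6 : 20 d3 7d fc 9d 1e
[1] 0x10->0x03 len=8 : 9d 1e f0 4f 4b 84 9b bc
[2] 0x1b->0x13 len=3 : 7d fc 9d
query mem[0x13]=0x7d, mem[0x08]=0x84, mem[0x14]=0xfc, mem[0x09]=0x9b, mem[0x23]=0x88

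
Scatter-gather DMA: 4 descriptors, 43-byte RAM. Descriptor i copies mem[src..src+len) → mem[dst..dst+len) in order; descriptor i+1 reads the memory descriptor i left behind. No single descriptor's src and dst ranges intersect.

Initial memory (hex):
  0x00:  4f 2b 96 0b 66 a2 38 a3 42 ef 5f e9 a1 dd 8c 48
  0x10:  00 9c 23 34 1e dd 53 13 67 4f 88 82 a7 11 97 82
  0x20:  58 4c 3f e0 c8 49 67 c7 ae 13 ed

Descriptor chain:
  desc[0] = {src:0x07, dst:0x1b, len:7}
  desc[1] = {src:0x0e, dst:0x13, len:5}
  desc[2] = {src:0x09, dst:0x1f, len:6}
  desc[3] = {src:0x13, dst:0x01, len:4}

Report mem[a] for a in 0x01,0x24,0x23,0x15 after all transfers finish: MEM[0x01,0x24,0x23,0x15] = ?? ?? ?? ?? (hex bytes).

[0] 0x07->0x1b len=7 : a3 42 ef 5f e9 a1 dd
[1] 0x0e->0x13 len=5 : 8c 48 00 9c 23
[2] 0x09->0x1f len=6 : ef 5f e9 a1 dd 8c
[3] 0x13->0x01 len=4 : 8c 48 00 9c
query mem[0x01]=0x8c, mem[0x24]=0x8c, mem[0x23]=0xdd, mem[0x15]=0x00

MEM[0x01,0x24,0x23,0x15] = 8c 8c dd 00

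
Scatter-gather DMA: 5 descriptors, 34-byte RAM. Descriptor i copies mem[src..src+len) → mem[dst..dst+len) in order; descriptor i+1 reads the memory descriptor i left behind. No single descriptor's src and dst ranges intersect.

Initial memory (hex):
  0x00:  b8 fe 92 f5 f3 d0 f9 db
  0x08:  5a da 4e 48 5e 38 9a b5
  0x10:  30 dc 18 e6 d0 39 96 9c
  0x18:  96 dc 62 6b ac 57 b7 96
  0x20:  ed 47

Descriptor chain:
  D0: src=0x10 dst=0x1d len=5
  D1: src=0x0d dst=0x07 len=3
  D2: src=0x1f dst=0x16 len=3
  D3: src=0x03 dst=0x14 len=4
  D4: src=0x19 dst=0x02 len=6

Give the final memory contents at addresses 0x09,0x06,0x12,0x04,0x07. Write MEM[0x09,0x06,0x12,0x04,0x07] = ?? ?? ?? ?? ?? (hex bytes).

MEM[0x09,0x06,0x12,0x04,0x07] = b5 30 18 6b dc

#0 dst[0x1d+5] := {0x30,0xdc,0x18,0xe6,0xd0}
#1 dst[0x07+3] := {0x38,0x9a,0xb5}
#2 dst[0x16+3] := {0x18,0xe6,0xd0}
#3 dst[0x14+4] := {0xf5,0xf3,0xd0,0xf9}
#4 dst[0x02+6] := {0xdc,0x62,0x6b,0xac,0x30,0xdc}
query mem[0x09]=0xb5, mem[0x06]=0x30, mem[0x12]=0x18, mem[0x04]=0x6b, mem[0x07]=0xdc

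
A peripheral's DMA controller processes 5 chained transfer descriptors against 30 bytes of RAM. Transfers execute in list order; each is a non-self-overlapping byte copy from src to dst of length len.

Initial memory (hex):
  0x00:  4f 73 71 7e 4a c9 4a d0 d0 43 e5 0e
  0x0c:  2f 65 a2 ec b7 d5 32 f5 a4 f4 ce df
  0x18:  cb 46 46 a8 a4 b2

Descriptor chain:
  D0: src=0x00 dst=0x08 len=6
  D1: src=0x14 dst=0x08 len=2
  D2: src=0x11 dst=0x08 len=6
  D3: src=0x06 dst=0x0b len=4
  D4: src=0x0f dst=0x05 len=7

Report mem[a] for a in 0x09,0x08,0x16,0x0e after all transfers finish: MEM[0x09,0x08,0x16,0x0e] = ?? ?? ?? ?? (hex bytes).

MEM[0x09,0x08,0x16,0x0e] = f5 32 ce 32

#0 dst[0x08+6] := {0x4f,0x73,0x71,0x7e,0x4a,0xc9}
#1 dst[0x08+2] := {0xa4,0xf4}
#2 dst[0x08+6] := {0xd5,0x32,0xf5,0xa4,0xf4,0xce}
#3 dst[0x0b+4] := {0x4a,0xd0,0xd5,0x32}
#4 dst[0x05+7] := {0xec,0xb7,0xd5,0x32,0xf5,0xa4,0xf4}
query mem[0x09]=0xf5, mem[0x08]=0x32, mem[0x16]=0xce, mem[0x0e]=0x32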